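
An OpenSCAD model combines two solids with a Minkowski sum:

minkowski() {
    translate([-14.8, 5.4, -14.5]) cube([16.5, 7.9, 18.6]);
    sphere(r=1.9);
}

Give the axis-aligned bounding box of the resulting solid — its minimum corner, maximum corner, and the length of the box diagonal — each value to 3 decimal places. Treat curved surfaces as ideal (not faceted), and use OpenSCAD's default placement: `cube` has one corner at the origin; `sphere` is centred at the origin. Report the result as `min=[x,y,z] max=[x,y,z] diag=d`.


min=[-16.700,3.500,-16.400] max=[3.600,15.200,6.000] diag=32.415

A = translate([-14.8, 5.4, -14.5]) cube([16.5, 7.9, 18.6]) → bbox [-14.8,5.4,-14.5] .. [1.7,13.3,4.1]
B = sphere(r=1.9) → bbox [-1.9,-1.9,-1.9] .. [1.9,1.9,1.9]
lo = A.lo+B.lo = [-14.8-1.9, 5.4-1.9, -14.5-1.9] = [-16.700,3.500,-16.400]
hi = A.hi+B.hi = [1.7+1.9, 13.3+1.9, 4.1+1.9] = [3.600,15.200,6.000]
diag = √(20.3²+11.7²+22.4²) = √1050.74 = 32.415


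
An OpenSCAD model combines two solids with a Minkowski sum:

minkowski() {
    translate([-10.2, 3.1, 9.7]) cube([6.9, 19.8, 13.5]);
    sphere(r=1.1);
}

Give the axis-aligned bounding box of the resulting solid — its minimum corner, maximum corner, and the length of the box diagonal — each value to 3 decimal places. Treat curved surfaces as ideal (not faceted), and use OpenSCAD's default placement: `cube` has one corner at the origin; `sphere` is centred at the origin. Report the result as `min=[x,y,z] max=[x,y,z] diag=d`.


min=[-11.300,2.000,8.600] max=[-2.200,24.000,24.300] diag=28.518

A = translate([-10.2, 3.1, 9.7]) cube([6.9, 19.8, 13.5]) → bbox [-10.2,3.1,9.7] .. [-3.3,22.9,23.2]
B = sphere(r=1.1) → bbox [-1.1,-1.1,-1.1] .. [1.1,1.1,1.1]
lo = A.lo+B.lo = [-10.2-1.1, 3.1-1.1, 9.7-1.1] = [-11.300,2.000,8.600]
hi = A.hi+B.hi = [-3.3+1.1, 22.9+1.1, 23.2+1.1] = [-2.200,24.000,24.300]
diag = √(9.1²+22²+15.7²) = √813.3 = 28.518


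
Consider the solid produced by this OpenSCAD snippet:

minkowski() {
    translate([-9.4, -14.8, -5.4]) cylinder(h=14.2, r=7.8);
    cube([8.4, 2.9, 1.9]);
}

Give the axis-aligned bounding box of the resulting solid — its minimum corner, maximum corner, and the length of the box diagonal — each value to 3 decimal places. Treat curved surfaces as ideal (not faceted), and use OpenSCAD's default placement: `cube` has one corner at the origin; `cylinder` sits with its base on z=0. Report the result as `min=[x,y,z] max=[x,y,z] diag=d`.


min=[-17.200,-22.600,-5.400] max=[6.800,-4.100,10.700] diag=34.314

A = translate([-9.4, -14.8, -5.4]) cylinder(h=14.2, r=7.8) → bbox [-17.2,-22.6,-5.4] .. [-1.6,-7,8.8]
B = cube([8.4, 2.9, 1.9]) → bbox [0,0,0] .. [8.4,2.9,1.9]
lo = A.lo+B.lo = [-17.2+0, -22.6+0, -5.4+0] = [-17.200,-22.600,-5.400]
hi = A.hi+B.hi = [-1.6+8.4, -7+2.9, 8.8+1.9] = [6.800,-4.100,10.700]
diag = √(24²+18.5²+16.1²) = √1177.46 = 34.314


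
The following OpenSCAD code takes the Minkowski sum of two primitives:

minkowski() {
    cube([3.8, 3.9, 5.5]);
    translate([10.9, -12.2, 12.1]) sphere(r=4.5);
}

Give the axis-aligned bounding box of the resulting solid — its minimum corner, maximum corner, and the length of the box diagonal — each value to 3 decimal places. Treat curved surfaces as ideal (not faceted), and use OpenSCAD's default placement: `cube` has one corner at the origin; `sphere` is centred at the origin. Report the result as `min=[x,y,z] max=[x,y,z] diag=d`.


min=[6.400,-16.700,7.600] max=[19.200,-3.800,22.100] diag=23.249

A = translate([10.9, -12.2, 12.1]) sphere(r=4.5) → bbox [6.4,-16.7,7.6] .. [15.4,-7.7,16.6]
B = cube([3.8, 3.9, 5.5]) → bbox [0,0,0] .. [3.8,3.9,5.5]
lo = A.lo+B.lo = [6.4+0, -16.7+0, 7.6+0] = [6.400,-16.700,7.600]
hi = A.hi+B.hi = [15.4+3.8, -7.7+3.9, 16.6+5.5] = [19.200,-3.800,22.100]
diag = √(12.8²+12.9²+14.5²) = √540.5 = 23.249


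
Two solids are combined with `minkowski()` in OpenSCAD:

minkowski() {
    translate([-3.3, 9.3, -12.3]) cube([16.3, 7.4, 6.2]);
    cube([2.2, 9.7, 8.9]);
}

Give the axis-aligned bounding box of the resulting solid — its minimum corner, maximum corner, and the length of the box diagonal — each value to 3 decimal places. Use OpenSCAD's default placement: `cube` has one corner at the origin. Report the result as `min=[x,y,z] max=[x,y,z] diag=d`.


min=[-3.300,9.300,-12.300] max=[15.200,26.400,2.800] diag=29.371

A = translate([-3.3, 9.3, -12.3]) cube([16.3, 7.4, 6.2]) → bbox [-3.3,9.3,-12.3] .. [13,16.7,-6.1]
B = cube([2.2, 9.7, 8.9]) → bbox [0,0,0] .. [2.2,9.7,8.9]
lo = A.lo+B.lo = [-3.3+0, 9.3+0, -12.3+0] = [-3.300,9.300,-12.300]
hi = A.hi+B.hi = [13+2.2, 16.7+9.7, -6.1+8.9] = [15.200,26.400,2.800]
diag = √(18.5²+17.1²+15.1²) = √862.67 = 29.371


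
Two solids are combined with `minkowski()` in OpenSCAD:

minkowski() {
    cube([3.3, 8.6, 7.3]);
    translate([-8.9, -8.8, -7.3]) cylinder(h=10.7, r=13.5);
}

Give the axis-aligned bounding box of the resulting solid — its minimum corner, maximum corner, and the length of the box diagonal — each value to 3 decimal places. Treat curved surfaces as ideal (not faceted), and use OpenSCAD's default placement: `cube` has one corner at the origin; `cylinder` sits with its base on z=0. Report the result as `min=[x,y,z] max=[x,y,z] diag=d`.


min=[-22.400,-22.300,-7.300] max=[7.900,13.300,10.700] diag=50.094

A = translate([-8.9, -8.8, -7.3]) cylinder(h=10.7, r=13.5) → bbox [-22.4,-22.3,-7.3] .. [4.6,4.7,3.4]
B = cube([3.3, 8.6, 7.3]) → bbox [0,0,0] .. [3.3,8.6,7.3]
lo = A.lo+B.lo = [-22.4+0, -22.3+0, -7.3+0] = [-22.400,-22.300,-7.300]
hi = A.hi+B.hi = [4.6+3.3, 4.7+8.6, 3.4+7.3] = [7.900,13.300,10.700]
diag = √(30.3²+35.6²+18²) = √2509.45 = 50.094


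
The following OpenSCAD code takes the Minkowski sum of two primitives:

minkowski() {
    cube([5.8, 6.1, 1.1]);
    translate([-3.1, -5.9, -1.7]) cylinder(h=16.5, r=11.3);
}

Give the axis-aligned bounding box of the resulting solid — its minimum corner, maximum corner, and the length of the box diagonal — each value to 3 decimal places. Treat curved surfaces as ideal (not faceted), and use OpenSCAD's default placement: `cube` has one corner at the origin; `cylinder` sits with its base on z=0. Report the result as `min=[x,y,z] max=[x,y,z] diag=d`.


A = translate([-3.1, -5.9, -1.7]) cylinder(h=16.5, r=11.3) → bbox [-14.4,-17.2,-1.7] .. [8.2,5.4,14.8]
B = cube([5.8, 6.1, 1.1]) → bbox [0,0,0] .. [5.8,6.1,1.1]
lo = A.lo+B.lo = [-14.4+0, -17.2+0, -1.7+0] = [-14.400,-17.200,-1.700]
hi = A.hi+B.hi = [8.2+5.8, 5.4+6.1, 14.8+1.1] = [14.000,11.500,15.900]
diag = √(28.4²+28.7²+17.6²) = √1940.01 = 44.046

min=[-14.400,-17.200,-1.700] max=[14.000,11.500,15.900] diag=44.046


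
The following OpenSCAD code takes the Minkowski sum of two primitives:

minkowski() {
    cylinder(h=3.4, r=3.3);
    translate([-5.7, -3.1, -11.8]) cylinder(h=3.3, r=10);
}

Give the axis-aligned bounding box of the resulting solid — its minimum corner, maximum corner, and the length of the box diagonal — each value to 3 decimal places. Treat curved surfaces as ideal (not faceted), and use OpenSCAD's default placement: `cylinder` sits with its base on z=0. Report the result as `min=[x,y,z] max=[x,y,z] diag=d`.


A = translate([-5.7, -3.1, -11.8]) cylinder(h=3.3, r=10) → bbox [-15.7,-13.1,-11.8] .. [4.3,6.9,-8.5]
B = cylinder(h=3.4, r=3.3) → bbox [-3.3,-3.3,0] .. [3.3,3.3,3.4]
lo = A.lo+B.lo = [-15.7-3.3, -13.1-3.3, -11.8+0] = [-19.000,-16.400,-11.800]
hi = A.hi+B.hi = [4.3+3.3, 6.9+3.3, -8.5+3.4] = [7.600,10.200,-5.100]
diag = √(26.6²+26.6²+6.7²) = √1460.01 = 38.210

min=[-19.000,-16.400,-11.800] max=[7.600,10.200,-5.100] diag=38.210


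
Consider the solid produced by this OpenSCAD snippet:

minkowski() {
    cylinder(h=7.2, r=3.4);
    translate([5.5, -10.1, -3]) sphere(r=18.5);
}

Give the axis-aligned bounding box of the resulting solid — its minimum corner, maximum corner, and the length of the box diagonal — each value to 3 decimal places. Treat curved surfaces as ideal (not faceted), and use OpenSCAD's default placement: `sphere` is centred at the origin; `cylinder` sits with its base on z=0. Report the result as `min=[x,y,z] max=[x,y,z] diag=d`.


min=[-16.400,-32.000,-21.500] max=[27.400,11.800,22.700] diag=76.095

A = translate([5.5, -10.1, -3]) sphere(r=18.5) → bbox [-13,-28.6,-21.5] .. [24,8.4,15.5]
B = cylinder(h=7.2, r=3.4) → bbox [-3.4,-3.4,0] .. [3.4,3.4,7.2]
lo = A.lo+B.lo = [-13-3.4, -28.6-3.4, -21.5+0] = [-16.400,-32.000,-21.500]
hi = A.hi+B.hi = [24+3.4, 8.4+3.4, 15.5+7.2] = [27.400,11.800,22.700]
diag = √(43.8²+43.8²+44.2²) = √5790.52 = 76.095


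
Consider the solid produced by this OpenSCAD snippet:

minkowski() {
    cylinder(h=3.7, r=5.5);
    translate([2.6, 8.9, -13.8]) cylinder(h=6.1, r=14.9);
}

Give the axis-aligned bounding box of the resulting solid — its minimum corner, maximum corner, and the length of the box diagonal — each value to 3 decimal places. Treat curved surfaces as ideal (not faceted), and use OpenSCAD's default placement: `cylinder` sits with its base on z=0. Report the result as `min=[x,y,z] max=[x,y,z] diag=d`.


min=[-17.800,-11.500,-13.800] max=[23.000,29.300,-4.000] diag=58.526

A = translate([2.6, 8.9, -13.8]) cylinder(h=6.1, r=14.9) → bbox [-12.3,-6,-13.8] .. [17.5,23.8,-7.7]
B = cylinder(h=3.7, r=5.5) → bbox [-5.5,-5.5,0] .. [5.5,5.5,3.7]
lo = A.lo+B.lo = [-12.3-5.5, -6-5.5, -13.8+0] = [-17.800,-11.500,-13.800]
hi = A.hi+B.hi = [17.5+5.5, 23.8+5.5, -7.7+3.7] = [23.000,29.300,-4.000]
diag = √(40.8²+40.8²+9.8²) = √3425.32 = 58.526


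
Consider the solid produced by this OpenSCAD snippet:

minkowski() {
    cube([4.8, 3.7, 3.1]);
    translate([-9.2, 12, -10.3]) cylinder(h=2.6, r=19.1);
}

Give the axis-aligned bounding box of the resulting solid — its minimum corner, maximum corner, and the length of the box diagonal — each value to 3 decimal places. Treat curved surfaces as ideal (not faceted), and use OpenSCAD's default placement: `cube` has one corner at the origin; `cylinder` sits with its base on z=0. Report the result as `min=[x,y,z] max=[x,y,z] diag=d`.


A = translate([-9.2, 12, -10.3]) cylinder(h=2.6, r=19.1) → bbox [-28.3,-7.1,-10.3] .. [9.9,31.1,-7.7]
B = cube([4.8, 3.7, 3.1]) → bbox [0,0,0] .. [4.8,3.7,3.1]
lo = A.lo+B.lo = [-28.3+0, -7.1+0, -10.3+0] = [-28.300,-7.100,-10.300]
hi = A.hi+B.hi = [9.9+4.8, 31.1+3.7, -7.7+3.1] = [14.700,34.800,-4.600]
diag = √(43²+41.9²+5.7²) = √3637.1 = 60.308

min=[-28.300,-7.100,-10.300] max=[14.700,34.800,-4.600] diag=60.308


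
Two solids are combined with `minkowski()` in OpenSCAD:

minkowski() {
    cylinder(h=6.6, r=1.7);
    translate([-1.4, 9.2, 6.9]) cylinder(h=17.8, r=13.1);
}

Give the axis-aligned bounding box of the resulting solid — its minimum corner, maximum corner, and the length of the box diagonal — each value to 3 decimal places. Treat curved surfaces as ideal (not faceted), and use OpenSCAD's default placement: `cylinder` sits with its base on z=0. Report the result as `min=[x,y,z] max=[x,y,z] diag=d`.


A = translate([-1.4, 9.2, 6.9]) cylinder(h=17.8, r=13.1) → bbox [-14.5,-3.9,6.9] .. [11.7,22.3,24.7]
B = cylinder(h=6.6, r=1.7) → bbox [-1.7,-1.7,0] .. [1.7,1.7,6.6]
lo = A.lo+B.lo = [-14.5-1.7, -3.9-1.7, 6.9+0] = [-16.200,-5.600,6.900]
hi = A.hi+B.hi = [11.7+1.7, 22.3+1.7, 24.7+6.6] = [13.400,24.000,31.300]
diag = √(29.6²+29.6²+24.4²) = √2347.68 = 48.453

min=[-16.200,-5.600,6.900] max=[13.400,24.000,31.300] diag=48.453


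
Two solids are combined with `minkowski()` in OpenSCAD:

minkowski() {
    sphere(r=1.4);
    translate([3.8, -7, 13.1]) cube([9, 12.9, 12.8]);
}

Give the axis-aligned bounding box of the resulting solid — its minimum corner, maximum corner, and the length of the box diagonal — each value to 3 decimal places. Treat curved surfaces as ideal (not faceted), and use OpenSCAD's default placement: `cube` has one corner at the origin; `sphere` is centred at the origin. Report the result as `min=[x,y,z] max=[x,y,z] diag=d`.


min=[2.400,-8.400,11.700] max=[14.200,7.300,27.300] diag=25.082

A = translate([3.8, -7, 13.1]) cube([9, 12.9, 12.8]) → bbox [3.8,-7,13.1] .. [12.8,5.9,25.9]
B = sphere(r=1.4) → bbox [-1.4,-1.4,-1.4] .. [1.4,1.4,1.4]
lo = A.lo+B.lo = [3.8-1.4, -7-1.4, 13.1-1.4] = [2.400,-8.400,11.700]
hi = A.hi+B.hi = [12.8+1.4, 5.9+1.4, 25.9+1.4] = [14.200,7.300,27.300]
diag = √(11.8²+15.7²+15.6²) = √629.09 = 25.082


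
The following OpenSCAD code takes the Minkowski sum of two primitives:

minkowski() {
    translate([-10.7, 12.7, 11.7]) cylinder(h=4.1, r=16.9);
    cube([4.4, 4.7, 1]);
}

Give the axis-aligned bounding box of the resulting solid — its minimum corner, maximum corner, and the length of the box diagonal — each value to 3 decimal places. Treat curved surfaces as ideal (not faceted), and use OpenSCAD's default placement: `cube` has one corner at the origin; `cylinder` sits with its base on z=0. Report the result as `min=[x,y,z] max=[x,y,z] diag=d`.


min=[-27.600,-4.200,11.700] max=[10.600,34.300,16.800] diag=54.475

A = translate([-10.7, 12.7, 11.7]) cylinder(h=4.1, r=16.9) → bbox [-27.6,-4.2,11.7] .. [6.2,29.6,15.8]
B = cube([4.4, 4.7, 1]) → bbox [0,0,0] .. [4.4,4.7,1]
lo = A.lo+B.lo = [-27.6+0, -4.2+0, 11.7+0] = [-27.600,-4.200,11.700]
hi = A.hi+B.hi = [6.2+4.4, 29.6+4.7, 15.8+1] = [10.600,34.300,16.800]
diag = √(38.2²+38.5²+5.1²) = √2967.5 = 54.475


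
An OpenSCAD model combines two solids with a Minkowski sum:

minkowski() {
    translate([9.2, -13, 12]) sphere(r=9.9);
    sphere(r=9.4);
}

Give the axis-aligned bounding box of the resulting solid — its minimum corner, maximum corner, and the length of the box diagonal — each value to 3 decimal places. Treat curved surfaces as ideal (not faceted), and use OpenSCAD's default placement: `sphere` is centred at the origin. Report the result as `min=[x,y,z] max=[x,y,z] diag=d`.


min=[-10.100,-32.300,-7.300] max=[28.500,6.300,31.300] diag=66.857

A = translate([9.2, -13, 12]) sphere(r=9.9) → bbox [-0.7,-22.9,2.1] .. [19.1,-3.1,21.9]
B = sphere(r=9.4) → bbox [-9.4,-9.4,-9.4] .. [9.4,9.4,9.4]
lo = A.lo+B.lo = [-0.7-9.4, -22.9-9.4, 2.1-9.4] = [-10.100,-32.300,-7.300]
hi = A.hi+B.hi = [19.1+9.4, -3.1+9.4, 21.9+9.4] = [28.500,6.300,31.300]
diag = √(38.6²+38.6²+38.6²) = √4469.88 = 66.857


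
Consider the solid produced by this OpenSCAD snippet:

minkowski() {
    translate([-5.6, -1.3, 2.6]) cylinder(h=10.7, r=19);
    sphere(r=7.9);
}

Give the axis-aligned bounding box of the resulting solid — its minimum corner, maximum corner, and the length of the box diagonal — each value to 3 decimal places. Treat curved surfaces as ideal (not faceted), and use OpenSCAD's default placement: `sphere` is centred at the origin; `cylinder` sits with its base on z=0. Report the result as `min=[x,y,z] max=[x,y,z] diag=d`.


A = translate([-5.6, -1.3, 2.6]) cylinder(h=10.7, r=19) → bbox [-24.6,-20.3,2.6] .. [13.4,17.7,13.3]
B = sphere(r=7.9) → bbox [-7.9,-7.9,-7.9] .. [7.9,7.9,7.9]
lo = A.lo+B.lo = [-24.6-7.9, -20.3-7.9, 2.6-7.9] = [-32.500,-28.200,-5.300]
hi = A.hi+B.hi = [13.4+7.9, 17.7+7.9, 13.3+7.9] = [21.300,25.600,21.200]
diag = √(53.8²+53.8²+26.5²) = √6491.13 = 80.568

min=[-32.500,-28.200,-5.300] max=[21.300,25.600,21.200] diag=80.568


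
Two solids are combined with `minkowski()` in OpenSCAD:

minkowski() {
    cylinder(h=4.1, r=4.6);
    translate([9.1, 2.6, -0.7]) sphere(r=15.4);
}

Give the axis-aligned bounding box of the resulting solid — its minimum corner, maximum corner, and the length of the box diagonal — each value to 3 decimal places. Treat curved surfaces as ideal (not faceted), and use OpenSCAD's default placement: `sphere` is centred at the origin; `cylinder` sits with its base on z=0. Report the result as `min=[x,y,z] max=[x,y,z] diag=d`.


A = translate([9.1, 2.6, -0.7]) sphere(r=15.4) → bbox [-6.3,-12.8,-16.1] .. [24.5,18,14.7]
B = cylinder(h=4.1, r=4.6) → bbox [-4.6,-4.6,0] .. [4.6,4.6,4.1]
lo = A.lo+B.lo = [-6.3-4.6, -12.8-4.6, -16.1+0] = [-10.900,-17.400,-16.100]
hi = A.hi+B.hi = [24.5+4.6, 18+4.6, 14.7+4.1] = [29.100,22.600,18.800]
diag = √(40²+40²+34.9²) = √4418.01 = 66.468

min=[-10.900,-17.400,-16.100] max=[29.100,22.600,18.800] diag=66.468


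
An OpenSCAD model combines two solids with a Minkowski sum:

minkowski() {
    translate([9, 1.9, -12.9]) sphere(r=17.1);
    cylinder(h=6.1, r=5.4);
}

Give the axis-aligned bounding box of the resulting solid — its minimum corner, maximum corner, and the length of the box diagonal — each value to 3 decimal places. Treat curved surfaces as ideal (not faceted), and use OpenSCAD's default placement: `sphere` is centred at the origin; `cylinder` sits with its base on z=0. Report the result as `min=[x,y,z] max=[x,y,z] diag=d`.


A = translate([9, 1.9, -12.9]) sphere(r=17.1) → bbox [-8.1,-15.2,-30] .. [26.1,19,4.2]
B = cylinder(h=6.1, r=5.4) → bbox [-5.4,-5.4,0] .. [5.4,5.4,6.1]
lo = A.lo+B.lo = [-8.1-5.4, -15.2-5.4, -30+0] = [-13.500,-20.600,-30.000]
hi = A.hi+B.hi = [26.1+5.4, 19+5.4, 4.2+6.1] = [31.500,24.400,10.300]
diag = √(45²+45²+40.3²) = √5674.09 = 75.327

min=[-13.500,-20.600,-30.000] max=[31.500,24.400,10.300] diag=75.327


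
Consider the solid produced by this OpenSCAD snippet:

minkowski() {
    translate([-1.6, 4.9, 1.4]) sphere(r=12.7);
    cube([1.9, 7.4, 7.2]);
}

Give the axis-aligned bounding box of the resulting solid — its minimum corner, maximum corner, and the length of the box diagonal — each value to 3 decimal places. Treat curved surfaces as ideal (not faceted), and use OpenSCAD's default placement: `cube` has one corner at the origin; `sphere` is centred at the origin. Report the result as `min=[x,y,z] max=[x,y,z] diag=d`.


A = translate([-1.6, 4.9, 1.4]) sphere(r=12.7) → bbox [-14.3,-7.8,-11.3] .. [11.1,17.6,14.1]
B = cube([1.9, 7.4, 7.2]) → bbox [0,0,0] .. [1.9,7.4,7.2]
lo = A.lo+B.lo = [-14.3+0, -7.8+0, -11.3+0] = [-14.300,-7.800,-11.300]
hi = A.hi+B.hi = [11.1+1.9, 17.6+7.4, 14.1+7.2] = [13.000,25.000,21.300]
diag = √(27.3²+32.8²+32.6²) = √2883.89 = 53.702

min=[-14.300,-7.800,-11.300] max=[13.000,25.000,21.300] diag=53.702


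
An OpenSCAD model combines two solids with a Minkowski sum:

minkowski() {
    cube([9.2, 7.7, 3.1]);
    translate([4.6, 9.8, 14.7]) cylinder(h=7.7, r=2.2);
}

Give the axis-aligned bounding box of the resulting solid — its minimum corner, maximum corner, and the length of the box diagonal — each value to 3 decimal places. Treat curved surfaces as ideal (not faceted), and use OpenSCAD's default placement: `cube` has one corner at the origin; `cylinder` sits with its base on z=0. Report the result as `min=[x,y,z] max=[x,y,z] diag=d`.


A = translate([4.6, 9.8, 14.7]) cylinder(h=7.7, r=2.2) → bbox [2.4,7.6,14.7] .. [6.8,12,22.4]
B = cube([9.2, 7.7, 3.1]) → bbox [0,0,0] .. [9.2,7.7,3.1]
lo = A.lo+B.lo = [2.4+0, 7.6+0, 14.7+0] = [2.400,7.600,14.700]
hi = A.hi+B.hi = [6.8+9.2, 12+7.7, 22.4+3.1] = [16.000,19.700,25.500]
diag = √(13.6²+12.1²+10.8²) = √448.01 = 21.166

min=[2.400,7.600,14.700] max=[16.000,19.700,25.500] diag=21.166


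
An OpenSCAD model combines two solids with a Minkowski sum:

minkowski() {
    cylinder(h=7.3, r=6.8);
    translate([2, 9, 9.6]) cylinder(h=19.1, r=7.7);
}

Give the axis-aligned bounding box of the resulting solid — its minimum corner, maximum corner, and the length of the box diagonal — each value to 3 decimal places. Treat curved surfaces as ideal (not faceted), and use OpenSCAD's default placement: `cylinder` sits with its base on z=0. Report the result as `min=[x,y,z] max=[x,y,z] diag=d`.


A = translate([2, 9, 9.6]) cylinder(h=19.1, r=7.7) → bbox [-5.7,1.3,9.6] .. [9.7,16.7,28.7]
B = cylinder(h=7.3, r=6.8) → bbox [-6.8,-6.8,0] .. [6.8,6.8,7.3]
lo = A.lo+B.lo = [-5.7-6.8, 1.3-6.8, 9.6+0] = [-12.500,-5.500,9.600]
hi = A.hi+B.hi = [9.7+6.8, 16.7+6.8, 28.7+7.3] = [16.500,23.500,36.000]
diag = √(29²+29²+26.4²) = √2378.96 = 48.775

min=[-12.500,-5.500,9.600] max=[16.500,23.500,36.000] diag=48.775


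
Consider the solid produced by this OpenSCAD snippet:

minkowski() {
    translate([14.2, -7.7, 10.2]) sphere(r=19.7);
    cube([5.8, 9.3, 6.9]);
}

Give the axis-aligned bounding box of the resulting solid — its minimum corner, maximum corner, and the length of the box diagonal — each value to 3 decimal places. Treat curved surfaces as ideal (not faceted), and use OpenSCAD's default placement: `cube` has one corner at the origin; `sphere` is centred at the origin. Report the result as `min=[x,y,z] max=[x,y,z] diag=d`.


min=[-5.500,-27.400,-9.500] max=[39.700,21.300,36.800] diag=80.984

A = translate([14.2, -7.7, 10.2]) sphere(r=19.7) → bbox [-5.5,-27.4,-9.5] .. [33.9,12,29.9]
B = cube([5.8, 9.3, 6.9]) → bbox [0,0,0] .. [5.8,9.3,6.9]
lo = A.lo+B.lo = [-5.5+0, -27.4+0, -9.5+0] = [-5.500,-27.400,-9.500]
hi = A.hi+B.hi = [33.9+5.8, 12+9.3, 29.9+6.9] = [39.700,21.300,36.800]
diag = √(45.2²+48.7²+46.3²) = √6558.42 = 80.984


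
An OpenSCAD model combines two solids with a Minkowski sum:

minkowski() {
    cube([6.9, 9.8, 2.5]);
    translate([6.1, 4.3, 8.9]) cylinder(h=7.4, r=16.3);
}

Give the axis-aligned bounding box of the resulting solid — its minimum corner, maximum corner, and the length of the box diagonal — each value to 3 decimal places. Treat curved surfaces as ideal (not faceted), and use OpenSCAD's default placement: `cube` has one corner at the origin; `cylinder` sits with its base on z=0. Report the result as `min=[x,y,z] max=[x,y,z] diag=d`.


A = translate([6.1, 4.3, 8.9]) cylinder(h=7.4, r=16.3) → bbox [-10.2,-12,8.9] .. [22.4,20.6,16.3]
B = cube([6.9, 9.8, 2.5]) → bbox [0,0,0] .. [6.9,9.8,2.5]
lo = A.lo+B.lo = [-10.2+0, -12+0, 8.9+0] = [-10.200,-12.000,8.900]
hi = A.hi+B.hi = [22.4+6.9, 20.6+9.8, 16.3+2.5] = [29.300,30.400,18.800]
diag = √(39.5²+42.4²+9.9²) = √3456.02 = 58.788

min=[-10.200,-12.000,8.900] max=[29.300,30.400,18.800] diag=58.788


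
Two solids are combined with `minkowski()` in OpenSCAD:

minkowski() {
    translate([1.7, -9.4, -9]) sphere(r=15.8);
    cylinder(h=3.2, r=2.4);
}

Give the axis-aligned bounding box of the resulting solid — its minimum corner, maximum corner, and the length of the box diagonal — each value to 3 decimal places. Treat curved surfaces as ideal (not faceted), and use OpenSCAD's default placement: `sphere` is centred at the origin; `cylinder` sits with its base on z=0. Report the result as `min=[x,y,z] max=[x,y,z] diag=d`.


min=[-16.500,-27.600,-24.800] max=[19.900,8.800,10.000] diag=62.137

A = translate([1.7, -9.4, -9]) sphere(r=15.8) → bbox [-14.1,-25.2,-24.8] .. [17.5,6.4,6.8]
B = cylinder(h=3.2, r=2.4) → bbox [-2.4,-2.4,0] .. [2.4,2.4,3.2]
lo = A.lo+B.lo = [-14.1-2.4, -25.2-2.4, -24.8+0] = [-16.500,-27.600,-24.800]
hi = A.hi+B.hi = [17.5+2.4, 6.4+2.4, 6.8+3.2] = [19.900,8.800,10.000]
diag = √(36.4²+36.4²+34.8²) = √3860.96 = 62.137


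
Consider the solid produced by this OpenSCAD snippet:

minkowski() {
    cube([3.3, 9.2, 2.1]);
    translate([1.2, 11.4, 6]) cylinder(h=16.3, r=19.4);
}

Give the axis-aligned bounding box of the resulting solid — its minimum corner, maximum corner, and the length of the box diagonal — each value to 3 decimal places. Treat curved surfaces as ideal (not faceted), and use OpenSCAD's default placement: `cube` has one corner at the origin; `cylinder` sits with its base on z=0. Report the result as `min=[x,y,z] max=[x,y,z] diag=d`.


A = translate([1.2, 11.4, 6]) cylinder(h=16.3, r=19.4) → bbox [-18.2,-8,6] .. [20.6,30.8,22.3]
B = cube([3.3, 9.2, 2.1]) → bbox [0,0,0] .. [3.3,9.2,2.1]
lo = A.lo+B.lo = [-18.2+0, -8+0, 6+0] = [-18.200,-8.000,6.000]
hi = A.hi+B.hi = [20.6+3.3, 30.8+9.2, 22.3+2.1] = [23.900,40.000,24.400]
diag = √(42.1²+48²+18.4²) = √4414.97 = 66.445

min=[-18.200,-8.000,6.000] max=[23.900,40.000,24.400] diag=66.445


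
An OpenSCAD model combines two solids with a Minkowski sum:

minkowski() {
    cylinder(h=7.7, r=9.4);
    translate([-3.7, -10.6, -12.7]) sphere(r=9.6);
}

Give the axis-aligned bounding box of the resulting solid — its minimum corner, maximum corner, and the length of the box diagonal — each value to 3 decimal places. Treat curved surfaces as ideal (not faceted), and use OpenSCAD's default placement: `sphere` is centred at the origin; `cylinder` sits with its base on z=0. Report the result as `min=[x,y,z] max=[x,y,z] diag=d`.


min=[-22.700,-29.600,-22.300] max=[15.300,8.400,4.600] diag=60.097

A = translate([-3.7, -10.6, -12.7]) sphere(r=9.6) → bbox [-13.3,-20.2,-22.3] .. [5.9,-1,-3.1]
B = cylinder(h=7.7, r=9.4) → bbox [-9.4,-9.4,0] .. [9.4,9.4,7.7]
lo = A.lo+B.lo = [-13.3-9.4, -20.2-9.4, -22.3+0] = [-22.700,-29.600,-22.300]
hi = A.hi+B.hi = [5.9+9.4, -1+9.4, -3.1+7.7] = [15.300,8.400,4.600]
diag = √(38²+38²+26.9²) = √3611.61 = 60.097


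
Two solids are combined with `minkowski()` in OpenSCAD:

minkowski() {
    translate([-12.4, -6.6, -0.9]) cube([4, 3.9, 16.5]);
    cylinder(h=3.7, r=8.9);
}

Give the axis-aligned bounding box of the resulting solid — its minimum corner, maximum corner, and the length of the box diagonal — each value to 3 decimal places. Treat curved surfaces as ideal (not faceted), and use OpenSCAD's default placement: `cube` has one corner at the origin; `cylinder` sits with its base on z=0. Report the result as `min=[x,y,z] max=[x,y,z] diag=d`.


A = translate([-12.4, -6.6, -0.9]) cube([4, 3.9, 16.5]) → bbox [-12.4,-6.6,-0.9] .. [-8.4,-2.7,15.6]
B = cylinder(h=3.7, r=8.9) → bbox [-8.9,-8.9,0] .. [8.9,8.9,3.7]
lo = A.lo+B.lo = [-12.4-8.9, -6.6-8.9, -0.9+0] = [-21.300,-15.500,-0.900]
hi = A.hi+B.hi = [-8.4+8.9, -2.7+8.9, 15.6+3.7] = [0.500,6.200,19.300]
diag = √(21.8²+21.7²+20.2²) = √1354.17 = 36.799

min=[-21.300,-15.500,-0.900] max=[0.500,6.200,19.300] diag=36.799


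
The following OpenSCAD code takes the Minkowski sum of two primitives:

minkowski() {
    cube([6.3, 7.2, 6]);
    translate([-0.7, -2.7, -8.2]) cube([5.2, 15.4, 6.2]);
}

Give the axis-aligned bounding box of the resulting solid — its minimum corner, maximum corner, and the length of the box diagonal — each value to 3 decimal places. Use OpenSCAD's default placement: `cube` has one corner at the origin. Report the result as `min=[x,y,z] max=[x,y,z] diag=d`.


min=[-0.700,-2.700,-8.200] max=[10.800,19.900,4.000] diag=28.140

A = translate([-0.7, -2.7, -8.2]) cube([5.2, 15.4, 6.2]) → bbox [-0.7,-2.7,-8.2] .. [4.5,12.7,-2]
B = cube([6.3, 7.2, 6]) → bbox [0,0,0] .. [6.3,7.2,6]
lo = A.lo+B.lo = [-0.7+0, -2.7+0, -8.2+0] = [-0.700,-2.700,-8.200]
hi = A.hi+B.hi = [4.5+6.3, 12.7+7.2, -2+6] = [10.800,19.900,4.000]
diag = √(11.5²+22.6²+12.2²) = √791.85 = 28.140


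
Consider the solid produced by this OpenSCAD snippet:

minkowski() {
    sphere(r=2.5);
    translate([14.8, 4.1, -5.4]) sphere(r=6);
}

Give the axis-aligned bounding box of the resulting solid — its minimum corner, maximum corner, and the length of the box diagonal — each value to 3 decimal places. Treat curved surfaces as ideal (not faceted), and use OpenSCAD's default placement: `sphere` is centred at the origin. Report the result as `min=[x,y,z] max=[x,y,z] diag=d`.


min=[6.300,-4.400,-13.900] max=[23.300,12.600,3.100] diag=29.445

A = translate([14.8, 4.1, -5.4]) sphere(r=6) → bbox [8.8,-1.9,-11.4] .. [20.8,10.1,0.6]
B = sphere(r=2.5) → bbox [-2.5,-2.5,-2.5] .. [2.5,2.5,2.5]
lo = A.lo+B.lo = [8.8-2.5, -1.9-2.5, -11.4-2.5] = [6.300,-4.400,-13.900]
hi = A.hi+B.hi = [20.8+2.5, 10.1+2.5, 0.6+2.5] = [23.300,12.600,3.100]
diag = √(17²+17²+17²) = √867 = 29.445


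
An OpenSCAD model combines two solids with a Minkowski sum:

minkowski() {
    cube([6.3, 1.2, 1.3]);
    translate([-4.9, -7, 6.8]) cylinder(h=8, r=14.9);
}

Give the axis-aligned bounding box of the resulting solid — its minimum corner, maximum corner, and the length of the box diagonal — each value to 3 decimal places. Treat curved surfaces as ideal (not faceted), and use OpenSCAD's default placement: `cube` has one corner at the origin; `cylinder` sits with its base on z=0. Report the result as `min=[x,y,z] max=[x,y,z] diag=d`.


A = translate([-4.9, -7, 6.8]) cylinder(h=8, r=14.9) → bbox [-19.8,-21.9,6.8] .. [10,7.9,14.8]
B = cube([6.3, 1.2, 1.3]) → bbox [0,0,0] .. [6.3,1.2,1.3]
lo = A.lo+B.lo = [-19.8+0, -21.9+0, 6.8+0] = [-19.800,-21.900,6.800]
hi = A.hi+B.hi = [10+6.3, 7.9+1.2, 14.8+1.3] = [16.300,9.100,16.100]
diag = √(36.1²+31²+9.3²) = √2350.7 = 48.484

min=[-19.800,-21.900,6.800] max=[16.300,9.100,16.100] diag=48.484


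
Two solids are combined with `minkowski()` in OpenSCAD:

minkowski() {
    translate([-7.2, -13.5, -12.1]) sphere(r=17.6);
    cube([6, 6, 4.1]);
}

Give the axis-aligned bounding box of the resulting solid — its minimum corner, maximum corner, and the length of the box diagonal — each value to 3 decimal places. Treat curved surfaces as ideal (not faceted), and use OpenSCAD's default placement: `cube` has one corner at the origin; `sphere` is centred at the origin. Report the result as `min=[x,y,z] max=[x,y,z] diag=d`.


min=[-24.800,-31.100,-29.700] max=[16.400,10.100,9.600] diag=70.281

A = translate([-7.2, -13.5, -12.1]) sphere(r=17.6) → bbox [-24.8,-31.1,-29.7] .. [10.4,4.1,5.5]
B = cube([6, 6, 4.1]) → bbox [0,0,0] .. [6,6,4.1]
lo = A.lo+B.lo = [-24.8+0, -31.1+0, -29.7+0] = [-24.800,-31.100,-29.700]
hi = A.hi+B.hi = [10.4+6, 4.1+6, 5.5+4.1] = [16.400,10.100,9.600]
diag = √(41.2²+41.2²+39.3²) = √4939.37 = 70.281


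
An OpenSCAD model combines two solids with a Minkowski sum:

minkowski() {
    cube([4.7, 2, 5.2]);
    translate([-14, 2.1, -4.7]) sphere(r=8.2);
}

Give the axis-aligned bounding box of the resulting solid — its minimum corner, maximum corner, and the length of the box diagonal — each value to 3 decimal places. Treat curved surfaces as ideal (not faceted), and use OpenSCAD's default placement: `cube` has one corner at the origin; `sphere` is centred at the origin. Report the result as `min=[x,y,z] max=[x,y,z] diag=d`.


A = translate([-14, 2.1, -4.7]) sphere(r=8.2) → bbox [-22.2,-6.1,-12.9] .. [-5.8,10.3,3.5]
B = cube([4.7, 2, 5.2]) → bbox [0,0,0] .. [4.7,2,5.2]
lo = A.lo+B.lo = [-22.2+0, -6.1+0, -12.9+0] = [-22.200,-6.100,-12.900]
hi = A.hi+B.hi = [-5.8+4.7, 10.3+2, 3.5+5.2] = [-1.100,12.300,8.700]
diag = √(21.1²+18.4²+21.6²) = √1250.33 = 35.360

min=[-22.200,-6.100,-12.900] max=[-1.100,12.300,8.700] diag=35.360


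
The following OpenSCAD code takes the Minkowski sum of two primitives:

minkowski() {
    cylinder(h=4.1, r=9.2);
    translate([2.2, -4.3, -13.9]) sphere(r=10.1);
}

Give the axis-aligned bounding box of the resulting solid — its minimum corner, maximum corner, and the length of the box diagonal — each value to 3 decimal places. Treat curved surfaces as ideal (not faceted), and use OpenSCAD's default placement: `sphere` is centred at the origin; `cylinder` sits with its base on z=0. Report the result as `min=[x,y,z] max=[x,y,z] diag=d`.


min=[-17.100,-23.600,-24.000] max=[21.500,15.000,0.300] diag=59.753

A = translate([2.2, -4.3, -13.9]) sphere(r=10.1) → bbox [-7.9,-14.4,-24] .. [12.3,5.8,-3.8]
B = cylinder(h=4.1, r=9.2) → bbox [-9.2,-9.2,0] .. [9.2,9.2,4.1]
lo = A.lo+B.lo = [-7.9-9.2, -14.4-9.2, -24+0] = [-17.100,-23.600,-24.000]
hi = A.hi+B.hi = [12.3+9.2, 5.8+9.2, -3.8+4.1] = [21.500,15.000,0.300]
diag = √(38.6²+38.6²+24.3²) = √3570.41 = 59.753


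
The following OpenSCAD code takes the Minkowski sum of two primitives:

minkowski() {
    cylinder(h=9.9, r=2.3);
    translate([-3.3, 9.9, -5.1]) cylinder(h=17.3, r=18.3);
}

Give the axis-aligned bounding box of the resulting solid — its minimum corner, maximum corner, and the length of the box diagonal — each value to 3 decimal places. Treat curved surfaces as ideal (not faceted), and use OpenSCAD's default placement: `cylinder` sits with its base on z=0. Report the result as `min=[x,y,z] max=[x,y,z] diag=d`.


min=[-23.900,-10.700,-5.100] max=[17.300,30.500,22.100] diag=64.302

A = translate([-3.3, 9.9, -5.1]) cylinder(h=17.3, r=18.3) → bbox [-21.6,-8.4,-5.1] .. [15,28.2,12.2]
B = cylinder(h=9.9, r=2.3) → bbox [-2.3,-2.3,0] .. [2.3,2.3,9.9]
lo = A.lo+B.lo = [-21.6-2.3, -8.4-2.3, -5.1+0] = [-23.900,-10.700,-5.100]
hi = A.hi+B.hi = [15+2.3, 28.2+2.3, 12.2+9.9] = [17.300,30.500,22.100]
diag = √(41.2²+41.2²+27.2²) = √4134.72 = 64.302


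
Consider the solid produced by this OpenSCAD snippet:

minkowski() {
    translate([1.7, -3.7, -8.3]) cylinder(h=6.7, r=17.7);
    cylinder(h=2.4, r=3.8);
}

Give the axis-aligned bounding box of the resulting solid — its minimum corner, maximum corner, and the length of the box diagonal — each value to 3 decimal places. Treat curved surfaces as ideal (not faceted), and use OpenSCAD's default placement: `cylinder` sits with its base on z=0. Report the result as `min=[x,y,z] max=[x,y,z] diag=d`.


min=[-19.800,-25.200,-8.300] max=[23.200,17.800,0.800] diag=61.488

A = translate([1.7, -3.7, -8.3]) cylinder(h=6.7, r=17.7) → bbox [-16,-21.4,-8.3] .. [19.4,14,-1.6]
B = cylinder(h=2.4, r=3.8) → bbox [-3.8,-3.8,0] .. [3.8,3.8,2.4]
lo = A.lo+B.lo = [-16-3.8, -21.4-3.8, -8.3+0] = [-19.800,-25.200,-8.300]
hi = A.hi+B.hi = [19.4+3.8, 14+3.8, -1.6+2.4] = [23.200,17.800,0.800]
diag = √(43²+43²+9.1²) = √3780.81 = 61.488


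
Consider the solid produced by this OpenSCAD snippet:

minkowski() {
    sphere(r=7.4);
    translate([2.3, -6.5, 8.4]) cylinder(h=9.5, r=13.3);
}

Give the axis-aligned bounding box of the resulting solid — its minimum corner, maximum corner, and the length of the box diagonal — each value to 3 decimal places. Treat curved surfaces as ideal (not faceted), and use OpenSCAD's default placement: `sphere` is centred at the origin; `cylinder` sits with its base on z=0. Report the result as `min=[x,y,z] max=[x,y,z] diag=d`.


A = translate([2.3, -6.5, 8.4]) cylinder(h=9.5, r=13.3) → bbox [-11,-19.8,8.4] .. [15.6,6.8,17.9]
B = sphere(r=7.4) → bbox [-7.4,-7.4,-7.4] .. [7.4,7.4,7.4]
lo = A.lo+B.lo = [-11-7.4, -19.8-7.4, 8.4-7.4] = [-18.400,-27.200,1.000]
hi = A.hi+B.hi = [15.6+7.4, 6.8+7.4, 17.9+7.4] = [23.000,14.200,25.300]
diag = √(41.4²+41.4²+24.3²) = √4018.41 = 63.391

min=[-18.400,-27.200,1.000] max=[23.000,14.200,25.300] diag=63.391


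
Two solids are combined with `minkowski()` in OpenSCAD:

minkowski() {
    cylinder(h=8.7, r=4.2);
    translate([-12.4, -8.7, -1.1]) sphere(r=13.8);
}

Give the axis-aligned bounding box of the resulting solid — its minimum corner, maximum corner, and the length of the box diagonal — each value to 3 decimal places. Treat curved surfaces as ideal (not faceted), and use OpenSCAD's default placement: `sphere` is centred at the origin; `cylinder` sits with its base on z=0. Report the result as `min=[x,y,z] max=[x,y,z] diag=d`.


A = translate([-12.4, -8.7, -1.1]) sphere(r=13.8) → bbox [-26.2,-22.5,-14.9] .. [1.4,5.1,12.7]
B = cylinder(h=8.7, r=4.2) → bbox [-4.2,-4.2,0] .. [4.2,4.2,8.7]
lo = A.lo+B.lo = [-26.2-4.2, -22.5-4.2, -14.9+0] = [-30.400,-26.700,-14.900]
hi = A.hi+B.hi = [1.4+4.2, 5.1+4.2, 12.7+8.7] = [5.600,9.300,21.400]
diag = √(36²+36²+36.3²) = √3909.69 = 62.528

min=[-30.400,-26.700,-14.900] max=[5.600,9.300,21.400] diag=62.528


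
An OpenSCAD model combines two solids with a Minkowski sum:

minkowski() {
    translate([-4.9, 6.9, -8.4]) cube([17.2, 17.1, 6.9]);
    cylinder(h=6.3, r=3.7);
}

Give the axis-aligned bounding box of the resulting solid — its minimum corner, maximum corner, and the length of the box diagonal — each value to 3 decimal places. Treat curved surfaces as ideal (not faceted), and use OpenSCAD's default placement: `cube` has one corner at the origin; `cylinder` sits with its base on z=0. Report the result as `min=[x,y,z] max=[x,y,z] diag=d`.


min=[-8.600,3.200,-8.400] max=[16.000,27.700,4.800] diag=37.144

A = translate([-4.9, 6.9, -8.4]) cube([17.2, 17.1, 6.9]) → bbox [-4.9,6.9,-8.4] .. [12.3,24,-1.5]
B = cylinder(h=6.3, r=3.7) → bbox [-3.7,-3.7,0] .. [3.7,3.7,6.3]
lo = A.lo+B.lo = [-4.9-3.7, 6.9-3.7, -8.4+0] = [-8.600,3.200,-8.400]
hi = A.hi+B.hi = [12.3+3.7, 24+3.7, -1.5+6.3] = [16.000,27.700,4.800]
diag = √(24.6²+24.5²+13.2²) = √1379.65 = 37.144


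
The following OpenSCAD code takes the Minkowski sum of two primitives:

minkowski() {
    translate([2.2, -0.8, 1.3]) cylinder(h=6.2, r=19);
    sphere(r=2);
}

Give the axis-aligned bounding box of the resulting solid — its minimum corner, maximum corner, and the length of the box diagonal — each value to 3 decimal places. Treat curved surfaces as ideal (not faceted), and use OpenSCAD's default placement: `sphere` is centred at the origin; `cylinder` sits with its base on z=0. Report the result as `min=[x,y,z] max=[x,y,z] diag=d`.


A = translate([2.2, -0.8, 1.3]) cylinder(h=6.2, r=19) → bbox [-16.8,-19.8,1.3] .. [21.2,18.2,7.5]
B = sphere(r=2) → bbox [-2,-2,-2] .. [2,2,2]
lo = A.lo+B.lo = [-16.8-2, -19.8-2, 1.3-2] = [-18.800,-21.800,-0.700]
hi = A.hi+B.hi = [21.2+2, 18.2+2, 7.5+2] = [23.200,20.200,9.500]
diag = √(42²+42²+10.2²) = √3632.04 = 60.266

min=[-18.800,-21.800,-0.700] max=[23.200,20.200,9.500] diag=60.266


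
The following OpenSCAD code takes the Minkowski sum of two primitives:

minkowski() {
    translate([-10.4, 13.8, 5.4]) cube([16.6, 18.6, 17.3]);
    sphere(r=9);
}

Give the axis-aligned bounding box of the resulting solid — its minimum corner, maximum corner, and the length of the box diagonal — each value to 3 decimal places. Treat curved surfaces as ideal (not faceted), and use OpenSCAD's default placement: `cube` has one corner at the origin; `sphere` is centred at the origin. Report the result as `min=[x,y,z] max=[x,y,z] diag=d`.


min=[-19.400,4.800,-3.600] max=[15.200,41.400,31.700] diag=61.505

A = translate([-10.4, 13.8, 5.4]) cube([16.6, 18.6, 17.3]) → bbox [-10.4,13.8,5.4] .. [6.2,32.4,22.7]
B = sphere(r=9) → bbox [-9,-9,-9] .. [9,9,9]
lo = A.lo+B.lo = [-10.4-9, 13.8-9, 5.4-9] = [-19.400,4.800,-3.600]
hi = A.hi+B.hi = [6.2+9, 32.4+9, 22.7+9] = [15.200,41.400,31.700]
diag = √(34.6²+36.6²+35.3²) = √3782.81 = 61.505


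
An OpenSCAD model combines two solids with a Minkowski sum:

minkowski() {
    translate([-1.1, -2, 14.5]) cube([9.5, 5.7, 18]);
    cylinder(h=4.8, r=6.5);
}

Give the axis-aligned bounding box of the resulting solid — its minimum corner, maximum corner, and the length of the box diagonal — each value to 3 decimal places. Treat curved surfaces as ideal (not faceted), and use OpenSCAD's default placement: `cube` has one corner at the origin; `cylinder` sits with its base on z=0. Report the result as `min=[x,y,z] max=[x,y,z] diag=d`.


min=[-7.600,-8.500,14.500] max=[14.900,10.200,37.300] diag=37.092

A = translate([-1.1, -2, 14.5]) cube([9.5, 5.7, 18]) → bbox [-1.1,-2,14.5] .. [8.4,3.7,32.5]
B = cylinder(h=4.8, r=6.5) → bbox [-6.5,-6.5,0] .. [6.5,6.5,4.8]
lo = A.lo+B.lo = [-1.1-6.5, -2-6.5, 14.5+0] = [-7.600,-8.500,14.500]
hi = A.hi+B.hi = [8.4+6.5, 3.7+6.5, 32.5+4.8] = [14.900,10.200,37.300]
diag = √(22.5²+18.7²+22.8²) = √1375.78 = 37.092


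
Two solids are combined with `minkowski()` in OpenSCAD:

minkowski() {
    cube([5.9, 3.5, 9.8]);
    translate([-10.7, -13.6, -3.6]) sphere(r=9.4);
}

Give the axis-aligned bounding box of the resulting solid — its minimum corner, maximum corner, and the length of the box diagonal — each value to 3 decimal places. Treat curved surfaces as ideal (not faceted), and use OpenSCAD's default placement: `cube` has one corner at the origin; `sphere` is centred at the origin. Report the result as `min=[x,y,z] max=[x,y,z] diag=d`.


A = translate([-10.7, -13.6, -3.6]) sphere(r=9.4) → bbox [-20.1,-23,-13] .. [-1.3,-4.2,5.8]
B = cube([5.9, 3.5, 9.8]) → bbox [0,0,0] .. [5.9,3.5,9.8]
lo = A.lo+B.lo = [-20.1+0, -23+0, -13+0] = [-20.100,-23.000,-13.000]
hi = A.hi+B.hi = [-1.3+5.9, -4.2+3.5, 5.8+9.8] = [4.600,-0.700,15.600]
diag = √(24.7²+22.3²+28.6²) = √1925.34 = 43.879

min=[-20.100,-23.000,-13.000] max=[4.600,-0.700,15.600] diag=43.879


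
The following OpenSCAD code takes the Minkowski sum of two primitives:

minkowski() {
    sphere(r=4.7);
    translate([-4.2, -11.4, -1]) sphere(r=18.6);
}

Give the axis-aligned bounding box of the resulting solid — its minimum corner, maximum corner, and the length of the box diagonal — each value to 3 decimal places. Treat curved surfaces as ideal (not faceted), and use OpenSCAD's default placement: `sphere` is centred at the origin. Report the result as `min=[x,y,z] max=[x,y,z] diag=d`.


A = translate([-4.2, -11.4, -1]) sphere(r=18.6) → bbox [-22.8,-30,-19.6] .. [14.4,7.2,17.6]
B = sphere(r=4.7) → bbox [-4.7,-4.7,-4.7] .. [4.7,4.7,4.7]
lo = A.lo+B.lo = [-22.8-4.7, -30-4.7, -19.6-4.7] = [-27.500,-34.700,-24.300]
hi = A.hi+B.hi = [14.4+4.7, 7.2+4.7, 17.6+4.7] = [19.100,11.900,22.300]
diag = √(46.6²+46.6²+46.6²) = √6514.68 = 80.714

min=[-27.500,-34.700,-24.300] max=[19.100,11.900,22.300] diag=80.714
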